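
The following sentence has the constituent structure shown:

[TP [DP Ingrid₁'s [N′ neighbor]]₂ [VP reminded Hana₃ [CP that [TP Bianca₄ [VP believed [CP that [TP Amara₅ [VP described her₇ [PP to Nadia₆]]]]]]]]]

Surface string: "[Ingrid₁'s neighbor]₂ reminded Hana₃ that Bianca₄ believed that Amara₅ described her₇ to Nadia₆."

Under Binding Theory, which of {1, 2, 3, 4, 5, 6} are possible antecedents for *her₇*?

*her* is a pronoun, so Principle B applies: it must be free in its binding domain.
Binding domain of *her₇*: the embedded TP, whose subject is Amara₅.
*Ingrid₁* and the pronoun do not c-command one another → neither Principle B nor Principle C is at stake; coindexation permitted.
*[Ingrid₁'s neighbor]₂* c-commands the pronoun but from outside its binding domain, and is not c-commanded by it → coindexation permitted.
*Hana₃* c-commands the pronoun but from outside its binding domain, and is not c-commanded by it → coindexation permitted.
*Bianca₄* c-commands the pronoun but from outside its binding domain, and is not c-commanded by it → coindexation permitted.
*Amara₅* c-commands the pronoun within its binding domain → coindexation would violate Principle B.
*Nadia₆*: the pronoun c-commands this R-expression → coindexation would violate Principle C on *Nadia₆*.

{1, 2, 3, 4}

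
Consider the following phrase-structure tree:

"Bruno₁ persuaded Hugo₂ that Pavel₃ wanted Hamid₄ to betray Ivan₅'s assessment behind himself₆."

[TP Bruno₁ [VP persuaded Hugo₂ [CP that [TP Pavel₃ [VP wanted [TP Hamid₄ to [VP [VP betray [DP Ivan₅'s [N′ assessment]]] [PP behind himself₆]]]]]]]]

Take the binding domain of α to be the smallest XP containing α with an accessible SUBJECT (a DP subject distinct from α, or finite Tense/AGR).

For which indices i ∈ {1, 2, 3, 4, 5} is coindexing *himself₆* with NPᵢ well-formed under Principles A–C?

{4}

*himself* is an anaphor, so Principle A applies: it must be bound in its binding domain.
Binding domain of *himself₆*: the embedded TP, whose subject is Hamid₄.
*Bruno₁* c-commands the anaphor but is outside its binding domain → cannot satisfy Principle A.
*Hugo₂* c-commands the anaphor but is outside its binding domain → cannot satisfy Principle A.
*Pavel₃* c-commands the anaphor but is outside its binding domain → cannot satisfy Principle A.
*Hamid₄* c-commands the anaphor within its binding domain → licit binder.
*Ivan₅* does not c-command the anaphor → cannot bind it.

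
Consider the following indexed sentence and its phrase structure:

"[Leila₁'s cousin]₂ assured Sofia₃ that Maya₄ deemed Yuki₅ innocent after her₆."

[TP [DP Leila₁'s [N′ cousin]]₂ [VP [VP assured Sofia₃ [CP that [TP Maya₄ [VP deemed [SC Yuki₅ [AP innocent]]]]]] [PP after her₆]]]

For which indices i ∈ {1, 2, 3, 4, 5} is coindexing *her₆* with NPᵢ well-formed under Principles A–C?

*her* is a pronoun, so Principle B applies: it must be free in its binding domain.
Binding domain of *her₆*: the matrix TP, whose subject is [Leila₁'s cousin]₂.
*Leila₁* and the pronoun do not c-command one another → neither Principle B nor Principle C is at stake; coindexation permitted.
*[Leila₁'s cousin]₂* c-commands the pronoun within its binding domain → coindexation would violate Principle B.
*Sofia₃* and the pronoun do not c-command one another → neither Principle B nor Principle C is at stake; coindexation permitted.
*Maya₄* and the pronoun do not c-command one another → neither Principle B nor Principle C is at stake; coindexation permitted.
*Yuki₅* and the pronoun do not c-command one another → neither Principle B nor Principle C is at stake; coindexation permitted.

{1, 3, 4, 5}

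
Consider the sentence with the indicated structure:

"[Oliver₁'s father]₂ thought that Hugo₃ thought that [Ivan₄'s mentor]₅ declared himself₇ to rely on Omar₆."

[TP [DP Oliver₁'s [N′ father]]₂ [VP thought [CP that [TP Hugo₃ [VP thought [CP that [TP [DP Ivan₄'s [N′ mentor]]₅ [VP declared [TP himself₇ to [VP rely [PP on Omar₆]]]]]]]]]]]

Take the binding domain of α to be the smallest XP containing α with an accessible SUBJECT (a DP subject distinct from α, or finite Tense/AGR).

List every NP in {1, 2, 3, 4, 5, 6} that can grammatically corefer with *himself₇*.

*himself* is an anaphor, so Principle A applies: it must be bound in its binding domain.
Binding domain of *himself₇*: the embedded TP, whose subject is [Ivan₄'s mentor]₅.
*Oliver₁* does not c-command the anaphor → cannot bind it.
*[Oliver₁'s father]₂* c-commands the anaphor but is outside its binding domain → cannot satisfy Principle A.
*Hugo₃* c-commands the anaphor but is outside its binding domain → cannot satisfy Principle A.
*Ivan₄* does not c-command the anaphor → cannot bind it.
*[Ivan₄'s mentor]₅* c-commands the anaphor within its binding domain → licit binder.
*Omar₆* does not c-command the anaphor → cannot bind it.

{5}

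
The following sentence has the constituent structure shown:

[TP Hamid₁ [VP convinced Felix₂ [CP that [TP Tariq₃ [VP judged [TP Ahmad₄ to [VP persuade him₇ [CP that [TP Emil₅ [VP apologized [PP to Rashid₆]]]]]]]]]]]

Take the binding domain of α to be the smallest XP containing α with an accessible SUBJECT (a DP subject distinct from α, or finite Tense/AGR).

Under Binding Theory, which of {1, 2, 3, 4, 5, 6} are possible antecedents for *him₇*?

{1, 2, 3}

*him* is a pronoun, so Principle B applies: it must be free in its binding domain.
Binding domain of *him₇*: the embedded TP, whose subject is Ahmad₄.
*Hamid₁* c-commands the pronoun but from outside its binding domain, and is not c-commanded by it → coindexation permitted.
*Felix₂* c-commands the pronoun but from outside its binding domain, and is not c-commanded by it → coindexation permitted.
*Tariq₃* c-commands the pronoun but from outside its binding domain, and is not c-commanded by it → coindexation permitted.
*Ahmad₄* c-commands the pronoun within its binding domain → coindexation would violate Principle B.
*Emil₅*: the pronoun c-commands this R-expression → coindexation would violate Principle C on *Emil₅*.
*Rashid₆*: the pronoun c-commands this R-expression → coindexation would violate Principle C on *Rashid₆*.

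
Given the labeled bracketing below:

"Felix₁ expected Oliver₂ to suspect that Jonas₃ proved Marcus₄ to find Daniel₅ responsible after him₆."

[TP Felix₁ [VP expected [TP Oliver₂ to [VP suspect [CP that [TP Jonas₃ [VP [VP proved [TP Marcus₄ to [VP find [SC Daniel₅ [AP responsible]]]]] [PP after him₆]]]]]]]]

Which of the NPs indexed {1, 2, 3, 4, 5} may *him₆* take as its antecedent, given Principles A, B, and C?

{1, 2, 4, 5}

*him* is a pronoun, so Principle B applies: it must be free in its binding domain.
Binding domain of *him₆*: the embedded TP, whose subject is Jonas₃.
*Felix₁* c-commands the pronoun but from outside its binding domain, and is not c-commanded by it → coindexation permitted.
*Oliver₂* c-commands the pronoun but from outside its binding domain, and is not c-commanded by it → coindexation permitted.
*Jonas₃* c-commands the pronoun within its binding domain → coindexation would violate Principle B.
*Marcus₄* and the pronoun do not c-command one another → neither Principle B nor Principle C is at stake; coindexation permitted.
*Daniel₅* and the pronoun do not c-command one another → neither Principle B nor Principle C is at stake; coindexation permitted.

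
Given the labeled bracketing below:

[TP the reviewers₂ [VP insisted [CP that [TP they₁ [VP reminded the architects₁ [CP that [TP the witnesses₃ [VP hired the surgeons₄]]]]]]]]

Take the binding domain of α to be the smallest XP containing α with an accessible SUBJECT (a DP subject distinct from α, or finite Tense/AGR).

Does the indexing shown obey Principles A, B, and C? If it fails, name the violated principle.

The two coindexed NPs are *they₁* and *the architects₁*.
*the architects₁* is an R-expression. Principle C requires it to be free everywhere.
*they₁* c-commands it and carries the same index.
The R-expression is bound → Principle C violation.

Principle C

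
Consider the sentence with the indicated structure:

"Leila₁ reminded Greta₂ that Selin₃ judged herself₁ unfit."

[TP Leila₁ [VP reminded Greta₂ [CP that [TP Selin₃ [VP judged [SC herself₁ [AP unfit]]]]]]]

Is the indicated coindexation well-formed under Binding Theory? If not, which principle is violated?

Principle A

The two coindexed NPs are *Leila₁* and *herself₁*.
*herself₁* is an anaphor. Principle A requires it to be bound within its binding domain — the embedded TP, whose subject is Selin₃.
Within that domain it is c-commanded by *Selin₃*, which does not share its index.
*Leila₁* does c-command the anaphor, but from outside its binding domain.
The anaphor is unbound in its domain → Principle A violation.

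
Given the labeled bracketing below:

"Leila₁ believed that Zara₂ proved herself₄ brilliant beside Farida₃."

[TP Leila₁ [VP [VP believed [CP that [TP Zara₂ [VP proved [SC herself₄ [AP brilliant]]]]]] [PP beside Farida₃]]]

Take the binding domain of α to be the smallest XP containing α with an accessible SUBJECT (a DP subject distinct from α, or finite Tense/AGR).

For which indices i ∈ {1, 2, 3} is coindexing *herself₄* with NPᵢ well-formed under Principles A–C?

{2}

*herself* is an anaphor, so Principle A applies: it must be bound in its binding domain.
Binding domain of *herself₄*: the embedded TP, whose subject is Zara₂.
*Leila₁* c-commands the anaphor but is outside its binding domain → cannot satisfy Principle A.
*Zara₂* c-commands the anaphor within its binding domain → licit binder.
*Farida₃* does not c-command the anaphor → cannot bind it.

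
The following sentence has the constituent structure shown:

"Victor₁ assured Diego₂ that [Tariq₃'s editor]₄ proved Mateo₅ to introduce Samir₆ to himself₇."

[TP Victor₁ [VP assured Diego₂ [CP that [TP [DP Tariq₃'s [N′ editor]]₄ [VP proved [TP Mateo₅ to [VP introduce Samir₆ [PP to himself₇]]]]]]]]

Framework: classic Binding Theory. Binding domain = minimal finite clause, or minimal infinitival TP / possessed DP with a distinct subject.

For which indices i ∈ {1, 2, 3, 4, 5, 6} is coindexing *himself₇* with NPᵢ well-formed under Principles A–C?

*himself* is an anaphor, so Principle A applies: it must be bound in its binding domain.
Binding domain of *himself₇*: the embedded TP, whose subject is Mateo₅.
*Victor₁* c-commands the anaphor but is outside its binding domain → cannot satisfy Principle A.
*Diego₂* c-commands the anaphor but is outside its binding domain → cannot satisfy Principle A.
*Tariq₃* does not c-command the anaphor → cannot bind it.
*[Tariq₃'s editor]₄* c-commands the anaphor but is outside its binding domain → cannot satisfy Principle A.
*Mateo₅* c-commands the anaphor within its binding domain → licit binder.
*Samir₆* c-commands the anaphor within its binding domain → licit binder.

{5, 6}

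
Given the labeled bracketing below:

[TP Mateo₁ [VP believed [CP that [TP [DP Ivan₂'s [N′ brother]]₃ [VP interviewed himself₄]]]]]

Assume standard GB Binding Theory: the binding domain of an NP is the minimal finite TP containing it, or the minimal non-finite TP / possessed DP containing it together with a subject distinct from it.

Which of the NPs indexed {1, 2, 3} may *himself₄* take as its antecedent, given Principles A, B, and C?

{3}

*himself* is an anaphor, so Principle A applies: it must be bound in its binding domain.
Binding domain of *himself₄*: the embedded TP, whose subject is [Ivan₂'s brother]₃.
*Mateo₁* c-commands the anaphor but is outside its binding domain → cannot satisfy Principle A.
*Ivan₂* does not c-command the anaphor → cannot bind it.
*[Ivan₂'s brother]₃* c-commands the anaphor within its binding domain → licit binder.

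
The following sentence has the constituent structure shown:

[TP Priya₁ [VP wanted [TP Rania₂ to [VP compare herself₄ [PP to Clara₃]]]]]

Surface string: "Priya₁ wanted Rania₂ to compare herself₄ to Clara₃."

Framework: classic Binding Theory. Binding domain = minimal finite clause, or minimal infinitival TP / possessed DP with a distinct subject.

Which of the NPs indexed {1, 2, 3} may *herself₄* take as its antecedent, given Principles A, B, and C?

*herself* is an anaphor, so Principle A applies: it must be bound in its binding domain.
Binding domain of *herself₄*: the embedded TP, whose subject is Rania₂.
*Priya₁* c-commands the anaphor but is outside its binding domain → cannot satisfy Principle A.
*Rania₂* c-commands the anaphor within its binding domain → licit binder.
*Clara₃* does not c-command the anaphor → cannot bind it.

{2}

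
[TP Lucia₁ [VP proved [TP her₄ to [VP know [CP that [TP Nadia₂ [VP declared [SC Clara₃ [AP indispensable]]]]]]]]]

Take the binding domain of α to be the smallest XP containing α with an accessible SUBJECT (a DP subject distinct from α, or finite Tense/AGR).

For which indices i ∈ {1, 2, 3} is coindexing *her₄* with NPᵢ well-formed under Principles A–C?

none

*her* is a pronoun, so Principle B applies: it must be free in its binding domain.
Binding domain of *her₄*: the matrix TP, whose subject is Lucia₁.
*Lucia₁* c-commands the pronoun within its binding domain → coindexation would violate Principle B.
*Nadia₂*: the pronoun c-commands this R-expression → coindexation would violate Principle C on *Nadia₂*.
*Clara₃*: the pronoun c-commands this R-expression → coindexation would violate Principle C on *Clara₃*.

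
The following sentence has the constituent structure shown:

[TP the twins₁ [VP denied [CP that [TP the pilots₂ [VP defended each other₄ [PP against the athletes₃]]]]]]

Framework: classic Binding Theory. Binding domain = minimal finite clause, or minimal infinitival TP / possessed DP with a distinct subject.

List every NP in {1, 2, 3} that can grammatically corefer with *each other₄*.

*each other* is an anaphor, so Principle A applies: it must be bound in its binding domain.
Binding domain of *each other₄*: the embedded TP, whose subject is the pilots₂.
*the twins₁* c-commands the anaphor but is outside its binding domain → cannot satisfy Principle A.
*the pilots₂* c-commands the anaphor within its binding domain → licit binder.
*the athletes₃* does not c-command the anaphor → cannot bind it.

{2}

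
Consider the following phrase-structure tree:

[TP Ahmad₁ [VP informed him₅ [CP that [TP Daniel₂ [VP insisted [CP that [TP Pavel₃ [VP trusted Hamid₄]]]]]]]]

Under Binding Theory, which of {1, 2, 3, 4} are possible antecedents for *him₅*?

*him* is a pronoun, so Principle B applies: it must be free in its binding domain.
Binding domain of *him₅*: the matrix TP, whose subject is Ahmad₁.
*Ahmad₁* c-commands the pronoun within its binding domain → coindexation would violate Principle B.
*Daniel₂*: the pronoun c-commands this R-expression → coindexation would violate Principle C on *Daniel₂*.
*Pavel₃*: the pronoun c-commands this R-expression → coindexation would violate Principle C on *Pavel₃*.
*Hamid₄*: the pronoun c-commands this R-expression → coindexation would violate Principle C on *Hamid₄*.

none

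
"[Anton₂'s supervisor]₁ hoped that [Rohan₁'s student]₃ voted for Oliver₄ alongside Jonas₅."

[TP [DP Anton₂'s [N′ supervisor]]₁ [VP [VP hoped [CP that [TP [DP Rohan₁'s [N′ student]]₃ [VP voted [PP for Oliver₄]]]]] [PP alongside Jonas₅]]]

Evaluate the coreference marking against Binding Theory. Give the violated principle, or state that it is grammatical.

Principle C

The two coindexed NPs are *[Anton₂'s supervisor]₁* and *Rohan₁*.
*Rohan₁* is an R-expression. Principle C requires it to be free everywhere.
*[Anton₂'s supervisor]₁* c-commands it and carries the same index.
The R-expression is bound → Principle C violation.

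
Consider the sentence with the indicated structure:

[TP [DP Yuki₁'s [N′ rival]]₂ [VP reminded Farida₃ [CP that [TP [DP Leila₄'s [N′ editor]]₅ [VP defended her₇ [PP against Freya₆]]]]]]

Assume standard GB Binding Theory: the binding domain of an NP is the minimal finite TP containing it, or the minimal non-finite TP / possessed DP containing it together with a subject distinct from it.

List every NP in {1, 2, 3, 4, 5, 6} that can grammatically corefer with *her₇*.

*her* is a pronoun, so Principle B applies: it must be free in its binding domain.
Binding domain of *her₇*: the embedded TP, whose subject is [Leila₄'s editor]₅.
*Yuki₁* and the pronoun do not c-command one another → neither Principle B nor Principle C is at stake; coindexation permitted.
*[Yuki₁'s rival]₂* c-commands the pronoun but from outside its binding domain, and is not c-commanded by it → coindexation permitted.
*Farida₃* c-commands the pronoun but from outside its binding domain, and is not c-commanded by it → coindexation permitted.
*Leila₄* and the pronoun do not c-command one another → neither Principle B nor Principle C is at stake; coindexation permitted.
*[Leila₄'s editor]₅* c-commands the pronoun within its binding domain → coindexation would violate Principle B.
*Freya₆*: the pronoun c-commands this R-expression → coindexation would violate Principle C on *Freya₆*.

{1, 2, 3, 4}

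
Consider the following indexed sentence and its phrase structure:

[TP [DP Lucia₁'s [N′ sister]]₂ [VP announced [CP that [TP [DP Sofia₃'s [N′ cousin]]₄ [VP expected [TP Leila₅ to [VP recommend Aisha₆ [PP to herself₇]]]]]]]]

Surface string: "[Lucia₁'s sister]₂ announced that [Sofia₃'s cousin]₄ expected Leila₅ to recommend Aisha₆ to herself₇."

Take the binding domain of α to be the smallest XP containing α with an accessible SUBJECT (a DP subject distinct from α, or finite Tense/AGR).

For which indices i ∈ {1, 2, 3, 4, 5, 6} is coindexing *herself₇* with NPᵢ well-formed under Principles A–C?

*herself* is an anaphor, so Principle A applies: it must be bound in its binding domain.
Binding domain of *herself₇*: the embedded TP, whose subject is Leila₅.
*Lucia₁* does not c-command the anaphor → cannot bind it.
*[Lucia₁'s sister]₂* c-commands the anaphor but is outside its binding domain → cannot satisfy Principle A.
*Sofia₃* does not c-command the anaphor → cannot bind it.
*[Sofia₃'s cousin]₄* c-commands the anaphor but is outside its binding domain → cannot satisfy Principle A.
*Leila₅* c-commands the anaphor within its binding domain → licit binder.
*Aisha₆* c-commands the anaphor within its binding domain → licit binder.

{5, 6}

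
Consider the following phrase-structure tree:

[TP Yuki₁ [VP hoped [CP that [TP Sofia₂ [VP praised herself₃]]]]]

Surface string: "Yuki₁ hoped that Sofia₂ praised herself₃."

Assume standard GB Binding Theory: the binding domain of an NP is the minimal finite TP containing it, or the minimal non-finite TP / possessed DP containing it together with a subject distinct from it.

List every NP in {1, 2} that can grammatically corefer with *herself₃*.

*herself* is an anaphor, so Principle A applies: it must be bound in its binding domain.
Binding domain of *herself₃*: the embedded TP, whose subject is Sofia₂.
*Yuki₁* c-commands the anaphor but is outside its binding domain → cannot satisfy Principle A.
*Sofia₂* c-commands the anaphor within its binding domain → licit binder.

{2}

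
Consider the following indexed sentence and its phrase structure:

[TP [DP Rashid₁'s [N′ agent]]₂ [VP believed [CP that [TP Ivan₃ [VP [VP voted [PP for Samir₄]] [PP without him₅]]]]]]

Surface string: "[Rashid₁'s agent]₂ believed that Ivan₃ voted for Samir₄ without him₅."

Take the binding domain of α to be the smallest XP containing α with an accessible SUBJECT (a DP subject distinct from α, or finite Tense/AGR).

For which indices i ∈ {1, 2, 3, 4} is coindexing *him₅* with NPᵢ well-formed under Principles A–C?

{1, 2, 4}

*him* is a pronoun, so Principle B applies: it must be free in its binding domain.
Binding domain of *him₅*: the embedded TP, whose subject is Ivan₃.
*Rashid₁* and the pronoun do not c-command one another → neither Principle B nor Principle C is at stake; coindexation permitted.
*[Rashid₁'s agent]₂* c-commands the pronoun but from outside its binding domain, and is not c-commanded by it → coindexation permitted.
*Ivan₃* c-commands the pronoun within its binding domain → coindexation would violate Principle B.
*Samir₄* and the pronoun do not c-command one another → neither Principle B nor Principle C is at stake; coindexation permitted.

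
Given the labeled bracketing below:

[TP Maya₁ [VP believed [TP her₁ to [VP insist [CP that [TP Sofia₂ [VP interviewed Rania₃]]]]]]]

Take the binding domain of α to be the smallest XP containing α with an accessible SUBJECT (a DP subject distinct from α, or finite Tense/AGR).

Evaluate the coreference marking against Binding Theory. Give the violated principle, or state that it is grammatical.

Principle B

The two coindexed NPs are *Maya₁* and *her₁*.
*her₁* is a pronoun. Its binding domain is the matrix TP, whose subject is Maya₁.
*Maya₁* c-commands it within that domain and carries the same index.
The pronoun is locally bound → Principle B violation.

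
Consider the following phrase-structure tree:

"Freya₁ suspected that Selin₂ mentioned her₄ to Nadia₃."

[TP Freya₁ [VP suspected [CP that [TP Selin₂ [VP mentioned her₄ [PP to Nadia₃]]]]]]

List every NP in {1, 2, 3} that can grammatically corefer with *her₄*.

*her* is a pronoun, so Principle B applies: it must be free in its binding domain.
Binding domain of *her₄*: the embedded TP, whose subject is Selin₂.
*Freya₁* c-commands the pronoun but from outside its binding domain, and is not c-commanded by it → coindexation permitted.
*Selin₂* c-commands the pronoun within its binding domain → coindexation would violate Principle B.
*Nadia₃*: the pronoun c-commands this R-expression → coindexation would violate Principle C on *Nadia₃*.

{1}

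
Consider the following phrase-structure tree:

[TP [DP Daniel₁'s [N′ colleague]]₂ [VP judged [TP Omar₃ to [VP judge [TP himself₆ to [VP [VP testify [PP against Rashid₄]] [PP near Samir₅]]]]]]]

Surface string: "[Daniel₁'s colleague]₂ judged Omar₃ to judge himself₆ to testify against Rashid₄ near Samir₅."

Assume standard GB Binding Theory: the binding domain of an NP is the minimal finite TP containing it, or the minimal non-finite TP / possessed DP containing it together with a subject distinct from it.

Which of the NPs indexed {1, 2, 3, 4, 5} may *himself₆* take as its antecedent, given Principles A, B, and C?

*himself* is an anaphor, so Principle A applies: it must be bound in its binding domain.
Binding domain of *himself₆*: the embedded TP, whose subject is Omar₃.
*Daniel₁* does not c-command the anaphor → cannot bind it.
*[Daniel₁'s colleague]₂* c-commands the anaphor but is outside its binding domain → cannot satisfy Principle A.
*Omar₃* c-commands the anaphor within its binding domain → licit binder.
*Rashid₄* does not c-command the anaphor → cannot bind it.
*Samir₅* does not c-command the anaphor → cannot bind it.

{3}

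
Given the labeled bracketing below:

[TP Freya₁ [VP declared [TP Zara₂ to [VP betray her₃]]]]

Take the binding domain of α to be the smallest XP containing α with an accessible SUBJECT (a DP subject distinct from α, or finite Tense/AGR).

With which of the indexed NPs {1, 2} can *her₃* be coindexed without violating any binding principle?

*her* is a pronoun, so Principle B applies: it must be free in its binding domain.
Binding domain of *her₃*: the embedded TP, whose subject is Zara₂.
*Freya₁* c-commands the pronoun but from outside its binding domain, and is not c-commanded by it → coindexation permitted.
*Zara₂* c-commands the pronoun within its binding domain → coindexation would violate Principle B.

{1}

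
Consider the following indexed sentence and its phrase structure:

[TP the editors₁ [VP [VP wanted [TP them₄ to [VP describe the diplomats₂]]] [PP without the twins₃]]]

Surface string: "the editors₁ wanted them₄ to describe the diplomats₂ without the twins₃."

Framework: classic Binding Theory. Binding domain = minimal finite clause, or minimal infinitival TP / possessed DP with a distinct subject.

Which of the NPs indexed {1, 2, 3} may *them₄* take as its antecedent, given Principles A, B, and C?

{3}

*them* is a pronoun, so Principle B applies: it must be free in its binding domain.
Binding domain of *them₄*: the matrix TP, whose subject is the editors₁.
*the editors₁* c-commands the pronoun within its binding domain → coindexation would violate Principle B.
*the diplomats₂*: the pronoun c-commands this R-expression → coindexation would violate Principle C on *the diplomats₂*.
*the twins₃* and the pronoun do not c-command one another → neither Principle B nor Principle C is at stake; coindexation permitted.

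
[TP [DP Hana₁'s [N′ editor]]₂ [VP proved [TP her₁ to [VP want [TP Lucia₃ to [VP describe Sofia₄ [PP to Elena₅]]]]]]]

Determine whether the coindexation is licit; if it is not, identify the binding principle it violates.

grammatical

The two coindexed NPs are *Hana₁* and *her₁*.
*her₁* is a pronoun; its binding domain is the matrix TP, whose subject is [Hana₁'s editor]₂. Within that domain it is c-commanded only by *[Hana₁'s editor]₂*, which carries a different index — the pronoun is free locally, so Principle B holds.
*Hana₁* is an R-expression; *her₁* does not c-command it, and no other NP shares its index, so Principle C is satisfied.
All principles are respected.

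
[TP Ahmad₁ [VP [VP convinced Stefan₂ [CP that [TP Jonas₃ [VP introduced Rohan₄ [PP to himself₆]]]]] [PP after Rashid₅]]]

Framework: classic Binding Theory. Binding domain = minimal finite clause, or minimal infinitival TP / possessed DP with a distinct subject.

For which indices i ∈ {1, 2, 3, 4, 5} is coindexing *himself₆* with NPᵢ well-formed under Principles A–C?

*himself* is an anaphor, so Principle A applies: it must be bound in its binding domain.
Binding domain of *himself₆*: the embedded TP, whose subject is Jonas₃.
*Ahmad₁* c-commands the anaphor but is outside its binding domain → cannot satisfy Principle A.
*Stefan₂* c-commands the anaphor but is outside its binding domain → cannot satisfy Principle A.
*Jonas₃* c-commands the anaphor within its binding domain → licit binder.
*Rohan₄* c-commands the anaphor within its binding domain → licit binder.
*Rashid₅* does not c-command the anaphor → cannot bind it.

{3, 4}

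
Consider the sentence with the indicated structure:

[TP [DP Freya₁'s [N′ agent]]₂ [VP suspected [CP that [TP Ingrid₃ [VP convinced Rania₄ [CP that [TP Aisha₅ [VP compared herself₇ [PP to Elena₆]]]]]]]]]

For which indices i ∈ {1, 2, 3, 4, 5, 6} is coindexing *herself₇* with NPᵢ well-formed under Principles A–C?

*herself* is an anaphor, so Principle A applies: it must be bound in its binding domain.
Binding domain of *herself₇*: the embedded TP, whose subject is Aisha₅.
*Freya₁* does not c-command the anaphor → cannot bind it.
*[Freya₁'s agent]₂* c-commands the anaphor but is outside its binding domain → cannot satisfy Principle A.
*Ingrid₃* c-commands the anaphor but is outside its binding domain → cannot satisfy Principle A.
*Rania₄* c-commands the anaphor but is outside its binding domain → cannot satisfy Principle A.
*Aisha₅* c-commands the anaphor within its binding domain → licit binder.
*Elena₆* does not c-command the anaphor → cannot bind it.

{5}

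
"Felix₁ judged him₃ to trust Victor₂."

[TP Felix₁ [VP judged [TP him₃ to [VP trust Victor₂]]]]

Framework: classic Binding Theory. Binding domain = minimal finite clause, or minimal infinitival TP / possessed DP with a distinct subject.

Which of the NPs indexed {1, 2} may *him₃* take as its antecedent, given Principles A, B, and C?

none

*him* is a pronoun, so Principle B applies: it must be free in its binding domain.
Binding domain of *him₃*: the matrix TP, whose subject is Felix₁.
*Felix₁* c-commands the pronoun within its binding domain → coindexation would violate Principle B.
*Victor₂*: the pronoun c-commands this R-expression → coindexation would violate Principle C on *Victor₂*.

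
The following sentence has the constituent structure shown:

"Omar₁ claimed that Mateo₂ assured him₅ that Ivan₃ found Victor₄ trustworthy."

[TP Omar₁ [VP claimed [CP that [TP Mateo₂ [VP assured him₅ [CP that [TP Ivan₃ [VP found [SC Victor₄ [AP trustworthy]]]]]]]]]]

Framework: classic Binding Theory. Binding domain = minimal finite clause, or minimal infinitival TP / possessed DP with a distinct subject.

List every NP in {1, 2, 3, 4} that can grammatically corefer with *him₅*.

{1}

*him* is a pronoun, so Principle B applies: it must be free in its binding domain.
Binding domain of *him₅*: the embedded TP, whose subject is Mateo₂.
*Omar₁* c-commands the pronoun but from outside its binding domain, and is not c-commanded by it → coindexation permitted.
*Mateo₂* c-commands the pronoun within its binding domain → coindexation would violate Principle B.
*Ivan₃*: the pronoun c-commands this R-expression → coindexation would violate Principle C on *Ivan₃*.
*Victor₄*: the pronoun c-commands this R-expression → coindexation would violate Principle C on *Victor₄*.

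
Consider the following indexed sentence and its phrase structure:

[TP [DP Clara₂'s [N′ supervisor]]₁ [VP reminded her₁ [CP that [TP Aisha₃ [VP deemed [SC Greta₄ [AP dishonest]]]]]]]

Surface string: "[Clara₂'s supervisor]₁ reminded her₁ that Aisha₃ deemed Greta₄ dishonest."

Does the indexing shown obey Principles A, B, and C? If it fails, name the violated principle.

The two coindexed NPs are *[Clara₂'s supervisor]₁* and *her₁*.
*her₁* is a pronoun. Its binding domain is the matrix TP, whose subject is [Clara₂'s supervisor]₁.
*[Clara₂'s supervisor]₁* c-commands it within that domain and carries the same index.
The pronoun is locally bound → Principle B violation.

Principle B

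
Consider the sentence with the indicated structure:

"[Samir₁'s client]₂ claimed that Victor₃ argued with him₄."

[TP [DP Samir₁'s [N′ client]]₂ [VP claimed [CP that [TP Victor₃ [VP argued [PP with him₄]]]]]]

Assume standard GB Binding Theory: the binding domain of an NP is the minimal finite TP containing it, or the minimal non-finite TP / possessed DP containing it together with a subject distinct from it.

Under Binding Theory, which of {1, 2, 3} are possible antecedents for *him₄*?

*him* is a pronoun, so Principle B applies: it must be free in its binding domain.
Binding domain of *him₄*: the embedded TP, whose subject is Victor₃.
*Samir₁* and the pronoun do not c-command one another → neither Principle B nor Principle C is at stake; coindexation permitted.
*[Samir₁'s client]₂* c-commands the pronoun but from outside its binding domain, and is not c-commanded by it → coindexation permitted.
*Victor₃* c-commands the pronoun within its binding domain → coindexation would violate Principle B.

{1, 2}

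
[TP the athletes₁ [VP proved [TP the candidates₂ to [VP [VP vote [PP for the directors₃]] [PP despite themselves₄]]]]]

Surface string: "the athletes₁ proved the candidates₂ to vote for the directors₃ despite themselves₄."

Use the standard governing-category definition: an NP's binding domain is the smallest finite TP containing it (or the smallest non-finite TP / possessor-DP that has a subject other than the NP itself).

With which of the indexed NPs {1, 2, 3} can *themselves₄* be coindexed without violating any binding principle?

{2}

*themselves* is an anaphor, so Principle A applies: it must be bound in its binding domain.
Binding domain of *themselves₄*: the embedded TP, whose subject is the candidates₂.
*the athletes₁* c-commands the anaphor but is outside its binding domain → cannot satisfy Principle A.
*the candidates₂* c-commands the anaphor within its binding domain → licit binder.
*the directors₃* does not c-command the anaphor → cannot bind it.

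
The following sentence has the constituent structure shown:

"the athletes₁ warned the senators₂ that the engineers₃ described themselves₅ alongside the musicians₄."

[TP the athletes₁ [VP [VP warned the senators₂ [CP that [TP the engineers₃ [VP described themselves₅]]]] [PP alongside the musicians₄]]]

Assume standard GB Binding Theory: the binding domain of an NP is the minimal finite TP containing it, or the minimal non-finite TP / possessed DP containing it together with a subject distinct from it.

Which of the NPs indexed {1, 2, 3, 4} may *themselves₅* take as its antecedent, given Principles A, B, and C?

*themselves* is an anaphor, so Principle A applies: it must be bound in its binding domain.
Binding domain of *themselves₅*: the embedded TP, whose subject is the engineers₃.
*the athletes₁* c-commands the anaphor but is outside its binding domain → cannot satisfy Principle A.
*the senators₂* c-commands the anaphor but is outside its binding domain → cannot satisfy Principle A.
*the engineers₃* c-commands the anaphor within its binding domain → licit binder.
*the musicians₄* does not c-command the anaphor → cannot bind it.

{3}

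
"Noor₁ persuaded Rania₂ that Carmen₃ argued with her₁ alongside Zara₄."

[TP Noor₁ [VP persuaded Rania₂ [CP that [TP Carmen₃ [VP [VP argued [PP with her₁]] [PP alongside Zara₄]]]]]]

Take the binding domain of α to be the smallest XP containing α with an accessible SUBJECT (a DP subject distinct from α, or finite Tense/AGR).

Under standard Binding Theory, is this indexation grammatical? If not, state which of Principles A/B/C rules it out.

grammatical

The two coindexed NPs are *Noor₁* and *her₁*.
*her₁* is a pronoun; its binding domain is the embedded TP, whose subject is Carmen₃. Within that domain it is c-commanded only by *Carmen₃*, which carries a different index — the pronoun is free locally, so Principle B holds.
*Noor₁* is an R-expression; *her₁* does not c-command it, and no other NP shares its index, so Principle C is satisfied.
All principles are respected.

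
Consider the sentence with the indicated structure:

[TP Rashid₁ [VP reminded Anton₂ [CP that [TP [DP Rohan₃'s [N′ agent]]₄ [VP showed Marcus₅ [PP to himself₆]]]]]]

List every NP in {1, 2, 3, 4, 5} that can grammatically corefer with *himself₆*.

{4, 5}

*himself* is an anaphor, so Principle A applies: it must be bound in its binding domain.
Binding domain of *himself₆*: the embedded TP, whose subject is [Rohan₃'s agent]₄.
*Rashid₁* c-commands the anaphor but is outside its binding domain → cannot satisfy Principle A.
*Anton₂* c-commands the anaphor but is outside its binding domain → cannot satisfy Principle A.
*Rohan₃* does not c-command the anaphor → cannot bind it.
*[Rohan₃'s agent]₄* c-commands the anaphor within its binding domain → licit binder.
*Marcus₅* c-commands the anaphor within its binding domain → licit binder.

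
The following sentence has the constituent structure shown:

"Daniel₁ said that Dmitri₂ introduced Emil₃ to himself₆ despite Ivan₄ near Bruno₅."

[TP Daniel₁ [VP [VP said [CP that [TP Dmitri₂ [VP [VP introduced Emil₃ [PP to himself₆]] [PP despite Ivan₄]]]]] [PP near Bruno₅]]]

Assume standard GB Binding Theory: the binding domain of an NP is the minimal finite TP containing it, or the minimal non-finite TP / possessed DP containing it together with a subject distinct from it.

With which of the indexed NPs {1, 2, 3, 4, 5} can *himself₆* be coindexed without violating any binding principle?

*himself* is an anaphor, so Principle A applies: it must be bound in its binding domain.
Binding domain of *himself₆*: the embedded TP, whose subject is Dmitri₂.
*Daniel₁* c-commands the anaphor but is outside its binding domain → cannot satisfy Principle A.
*Dmitri₂* c-commands the anaphor within its binding domain → licit binder.
*Emil₃* c-commands the anaphor within its binding domain → licit binder.
*Ivan₄* does not c-command the anaphor → cannot bind it.
*Bruno₅* does not c-command the anaphor → cannot bind it.

{2, 3}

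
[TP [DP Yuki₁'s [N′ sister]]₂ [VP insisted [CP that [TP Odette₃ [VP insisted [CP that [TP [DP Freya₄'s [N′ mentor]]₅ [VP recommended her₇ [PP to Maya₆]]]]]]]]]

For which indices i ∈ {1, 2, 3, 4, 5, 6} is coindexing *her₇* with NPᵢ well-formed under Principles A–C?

{1, 2, 3, 4}

*her* is a pronoun, so Principle B applies: it must be free in its binding domain.
Binding domain of *her₇*: the embedded TP, whose subject is [Freya₄'s mentor]₅.
*Yuki₁* and the pronoun do not c-command one another → neither Principle B nor Principle C is at stake; coindexation permitted.
*[Yuki₁'s sister]₂* c-commands the pronoun but from outside its binding domain, and is not c-commanded by it → coindexation permitted.
*Odette₃* c-commands the pronoun but from outside its binding domain, and is not c-commanded by it → coindexation permitted.
*Freya₄* and the pronoun do not c-command one another → neither Principle B nor Principle C is at stake; coindexation permitted.
*[Freya₄'s mentor]₅* c-commands the pronoun within its binding domain → coindexation would violate Principle B.
*Maya₆*: the pronoun c-commands this R-expression → coindexation would violate Principle C on *Maya₆*.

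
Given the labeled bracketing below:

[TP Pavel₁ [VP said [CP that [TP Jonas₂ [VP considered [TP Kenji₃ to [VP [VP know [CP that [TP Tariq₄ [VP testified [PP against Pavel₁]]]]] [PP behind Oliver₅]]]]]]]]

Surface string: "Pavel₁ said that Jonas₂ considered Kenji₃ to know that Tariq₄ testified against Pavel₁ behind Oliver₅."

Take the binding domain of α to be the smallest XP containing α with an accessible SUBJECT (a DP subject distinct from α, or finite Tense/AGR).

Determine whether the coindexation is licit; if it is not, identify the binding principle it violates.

The two coindexed NPs are *Pavel₁* (the lower occurrence) and *Pavel₁* (the higher occurrence).
*Pavel₁* (the lower occurrence) is an R-expression. Principle C requires it to be free everywhere.
*Pavel₁* (the higher occurrence) c-commands it and carries the same index.
The R-expression is bound → Principle C violation.

Principle C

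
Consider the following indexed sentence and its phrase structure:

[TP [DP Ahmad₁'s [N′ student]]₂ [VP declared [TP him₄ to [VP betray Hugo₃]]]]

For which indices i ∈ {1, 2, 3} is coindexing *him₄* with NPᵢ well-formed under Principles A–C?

{1}

*him* is a pronoun, so Principle B applies: it must be free in its binding domain.
Binding domain of *him₄*: the matrix TP, whose subject is [Ahmad₁'s student]₂.
*Ahmad₁* and the pronoun do not c-command one another → neither Principle B nor Principle C is at stake; coindexation permitted.
*[Ahmad₁'s student]₂* c-commands the pronoun within its binding domain → coindexation would violate Principle B.
*Hugo₃*: the pronoun c-commands this R-expression → coindexation would violate Principle C on *Hugo₃*.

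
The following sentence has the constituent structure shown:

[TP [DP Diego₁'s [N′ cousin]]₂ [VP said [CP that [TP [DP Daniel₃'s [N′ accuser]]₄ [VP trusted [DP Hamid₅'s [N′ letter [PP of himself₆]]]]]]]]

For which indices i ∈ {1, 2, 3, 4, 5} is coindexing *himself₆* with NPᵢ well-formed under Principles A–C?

*himself* is an anaphor, so Principle A applies: it must be bound in its binding domain.
Binding domain of *himself₆*: the possessed DP, whose subject is Hamid₅.
*Diego₁* does not c-command the anaphor → cannot bind it.
*[Diego₁'s cousin]₂* c-commands the anaphor but is outside its binding domain → cannot satisfy Principle A.
*Daniel₃* does not c-command the anaphor → cannot bind it.
*[Daniel₃'s accuser]₄* c-commands the anaphor but is outside its binding domain → cannot satisfy Principle A.
*Hamid₅* c-commands the anaphor within its binding domain → licit binder.

{5}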